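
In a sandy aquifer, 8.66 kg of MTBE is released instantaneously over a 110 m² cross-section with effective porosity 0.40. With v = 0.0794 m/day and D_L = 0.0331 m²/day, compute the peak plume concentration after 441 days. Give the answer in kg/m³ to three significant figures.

The peak of an instantaneous 1D plume sits at x = vt; there the Gaussian factor is 1 and C_max = M/(n_e·A·√(4πDt)), where n_e·A is the pore area the mass is dissolved in.
√(4πDt) = √(4π × 0.0331 × 441) = 13.54 m, so C_max = 8.66/(0.40 × 110 × 13.54) = 0.0145 kg/m³.

0.0145 kg/m³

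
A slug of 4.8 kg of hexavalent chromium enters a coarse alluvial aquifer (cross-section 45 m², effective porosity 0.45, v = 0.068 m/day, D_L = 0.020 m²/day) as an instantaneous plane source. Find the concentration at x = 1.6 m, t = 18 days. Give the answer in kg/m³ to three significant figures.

For an instantaneous plane source, C(x,t) = M/(n_e·A·√(4πDt)) · exp(−(x−vt)²/(4Dt)), with n_e·A the pore (flow) area.
Plume center vt = 0.068 × 18 = 1.224 m, so the well at 1.6 m is 0.376 m downgradient of the peak.
√(4πDt) = 2.127 m, giving peak height M/(n_e·A·√(4πDt)) = 4.8/(0.45 × 45 × 2.127) = 0.1114 kg/m³.
(x−vt)²/(4Dt) = (0.376)²/(4 × 0.020 × 18) = 0.09818; exp(−0.09818) = 0.9065.
C = 0.1114 × 0.9065 = 0.101 kg/m³.

0.101 kg/m³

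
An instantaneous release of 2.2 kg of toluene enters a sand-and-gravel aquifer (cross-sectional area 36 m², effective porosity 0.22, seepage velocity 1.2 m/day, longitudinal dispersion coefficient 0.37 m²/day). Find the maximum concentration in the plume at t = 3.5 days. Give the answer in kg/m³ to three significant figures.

The peak of an instantaneous 1D plume sits at x = vt; there the Gaussian factor is 1 and C_max = M/(n_e·A·√(4πDt)), where n_e·A is the pore area the mass is dissolved in.
√(4πDt) = √(4π × 0.37 × 3.5) = 4.034 m, so C_max = 2.2/(0.22 × 36 × 4.034) = 0.0689 kg/m³.

0.0689 kg/m³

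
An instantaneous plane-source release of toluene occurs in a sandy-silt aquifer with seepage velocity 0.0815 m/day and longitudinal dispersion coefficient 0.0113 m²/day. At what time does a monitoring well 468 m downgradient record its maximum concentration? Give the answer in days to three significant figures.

5740 days

For the 1D instantaneous-source solution, setting ∂C/∂t = 0 at fixed x gives v²t² + 2Dt − x² = 0, so t = (√(D² + v²x²) − D)/v².
√(D² + v²x²) = √(0.0113² + 0.0815² × 468²) = 38.14; v² = 0.00664225.
t = (38.14 − 0.0113)/0.00664225 = 5740 days (vs. the pure-advection estimate x/v = 5740 d).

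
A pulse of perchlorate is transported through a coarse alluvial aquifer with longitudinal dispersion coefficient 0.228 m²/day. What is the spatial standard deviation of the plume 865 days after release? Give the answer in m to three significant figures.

Dispersive spreading gives a Gaussian with σ² = 2Dt; advection only shifts the center.
σ = √(2 × 0.228 × 865) = 19.9 m.

19.9 m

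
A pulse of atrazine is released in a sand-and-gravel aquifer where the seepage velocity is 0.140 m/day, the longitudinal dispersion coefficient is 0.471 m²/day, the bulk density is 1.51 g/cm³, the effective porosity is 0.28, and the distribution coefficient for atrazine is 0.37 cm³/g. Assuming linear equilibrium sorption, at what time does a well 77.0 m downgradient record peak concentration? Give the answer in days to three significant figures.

Retardation factor R = 1 + ρ_b·K_d/n = 1 + 1.51 × 0.37/0.28 = 2.995.
Sorption retards both mechanisms: v_R = v/R = 0.04674 m/day, D_R = D/R = 0.1573 m²/day.
Peak time from v_R²t² + 2D_R t − x² = 0: t = (√(D_R² + v_R²x²) − D_R)/v_R².
√(D_R² + v_R²x²) = √(0.1573² + 0.04674² × 77.0²) = 3.602; v_R² = 0.002185.
t = (3.602 − 0.1573)/0.002185 = 1580 days.

1580 days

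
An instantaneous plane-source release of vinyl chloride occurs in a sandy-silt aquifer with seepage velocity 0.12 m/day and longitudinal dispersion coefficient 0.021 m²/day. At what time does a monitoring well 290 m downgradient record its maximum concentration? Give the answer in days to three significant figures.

2420 days

For the 1D instantaneous-source solution, setting ∂C/∂t = 0 at fixed x gives v²t² + 2Dt − x² = 0, so t = (√(D² + v²x²) − D)/v².
√(D² + v²x²) = √(0.021² + 0.12² × 290²) = 34.80; v² = 0.0144.
t = (34.80 − 0.021)/0.0144 = 2420 days (vs. the pure-advection estimate x/v = 2420 d).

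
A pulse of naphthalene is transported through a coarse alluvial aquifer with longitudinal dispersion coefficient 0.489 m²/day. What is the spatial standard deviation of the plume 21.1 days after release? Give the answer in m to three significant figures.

4.54 m

Dispersive spreading gives a Gaussian with σ² = 2Dt; advection only shifts the center.
σ = √(2 × 0.489 × 21.1) = 4.54 m.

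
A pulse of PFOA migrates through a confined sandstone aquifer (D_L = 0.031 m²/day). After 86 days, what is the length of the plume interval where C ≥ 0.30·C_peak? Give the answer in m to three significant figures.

7.17 m

The plume is Gaussian with σ = √(2Dt) = √(2 × 0.031 × 86) = 2.309 m.
C/C_peak = exp(−Δx²/(2σ²)) = 0.30 ⇒ Δx = σ·√(−2 ln 0.30) = 2.309 × 1.552 = 3.584 m.
Width = 2Δx = 7.17 m.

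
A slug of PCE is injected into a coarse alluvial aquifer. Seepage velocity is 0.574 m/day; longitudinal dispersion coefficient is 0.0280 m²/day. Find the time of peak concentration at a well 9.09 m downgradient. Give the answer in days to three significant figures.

15.8 days

For the 1D instantaneous-source solution, setting ∂C/∂t = 0 at fixed x gives v²t² + 2Dt − x² = 0, so t = (√(D² + v²x²) − D)/v².
√(D² + v²x²) = √(0.0280² + 0.574² × 9.09²) = 5.218; v² = 0.329476.
t = (5.218 − 0.0280)/0.329476 = 15.8 days (vs. the pure-advection estimate x/v = 15.8 d).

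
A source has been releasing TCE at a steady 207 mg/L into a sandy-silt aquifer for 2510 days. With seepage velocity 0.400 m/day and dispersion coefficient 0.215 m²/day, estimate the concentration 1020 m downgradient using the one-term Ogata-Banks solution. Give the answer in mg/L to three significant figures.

For a continuous step input, C/C₀ ≈ ½·erfc((x−vt)/(2√(Dt))).
vt = 0.400 × 2510 = 1004 m and 2√(Dt) = 2√(0.215 × 2510) = 46.46 m.
Argument (x−vt)/(2√(Dt)) = (1020 − 1004)/46.46 = 0.3444; ½·erfc(0.3444) = 0.3131.
C = 207 × 0.3131 = 64.8 mg/L.

64.8 mg/L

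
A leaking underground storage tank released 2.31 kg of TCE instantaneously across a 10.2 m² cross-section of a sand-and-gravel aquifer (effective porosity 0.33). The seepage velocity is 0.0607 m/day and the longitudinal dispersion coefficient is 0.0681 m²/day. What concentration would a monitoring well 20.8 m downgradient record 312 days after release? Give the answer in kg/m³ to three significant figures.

0.0403 kg/m³

For an instantaneous plane source, C(x,t) = M/(n_e·A·√(4πDt)) · exp(−(x−vt)²/(4Dt)), with n_e·A the pore (flow) area.
Plume center vt = 0.0607 × 312 = 18.9384 m, so the well at 20.8 m is 1.8616 m downgradient of the peak.
√(4πDt) = 16.34 m, giving peak height M/(n_e·A·√(4πDt)) = 2.31/(0.33 × 10.2 × 16.34) = 0.04200 kg/m³.
(x−vt)²/(4Dt) = (1.8616)²/(4 × 0.0681 × 312) = 0.04078; exp(−0.04078) = 0.9600.
C = 0.04200 × 0.9600 = 0.0403 kg/m³.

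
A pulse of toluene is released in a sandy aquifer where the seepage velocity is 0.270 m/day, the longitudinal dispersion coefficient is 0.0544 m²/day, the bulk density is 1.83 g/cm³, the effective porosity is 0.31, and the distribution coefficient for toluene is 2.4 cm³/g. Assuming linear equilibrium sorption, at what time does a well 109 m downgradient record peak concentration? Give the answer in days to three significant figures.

Retardation factor R = 1 + ρ_b·K_d/n = 1 + 1.83 × 2.4/0.31 = 15.17.
Sorption retards both mechanisms: v_R = v/R = 0.01780 m/day, D_R = D/R = 0.003586 m²/day.
Peak time from v_R²t² + 2D_R t − x² = 0: t = (√(D_R² + v_R²x²) − D_R)/v_R².
√(D_R² + v_R²x²) = √(0.003586² + 0.01780² × 109²) = 1.940; v_R² = 0.0003168.
t = (1.940 − 0.003586)/0.0003168 = 6110 days.

6110 days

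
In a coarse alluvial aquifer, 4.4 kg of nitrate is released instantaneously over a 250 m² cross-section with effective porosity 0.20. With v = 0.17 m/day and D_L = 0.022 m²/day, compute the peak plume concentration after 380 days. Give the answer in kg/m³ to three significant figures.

The peak of an instantaneous 1D plume sits at x = vt; there the Gaussian factor is 1 and C_max = M/(n_e·A·√(4πDt)), where n_e·A is the pore area the mass is dissolved in.
√(4πDt) = √(4π × 0.022 × 380) = 10.25 m, so C_max = 4.4/(0.20 × 250 × 10.25) = 0.00859 kg/m³.

0.00859 kg/m³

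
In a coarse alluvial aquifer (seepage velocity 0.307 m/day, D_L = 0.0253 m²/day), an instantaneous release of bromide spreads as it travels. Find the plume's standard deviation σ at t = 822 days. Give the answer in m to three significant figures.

Dispersive spreading gives a Gaussian with σ² = 2Dt; advection only shifts the center.
σ = √(2 × 0.0253 × 822) = 6.45 m.

6.45 m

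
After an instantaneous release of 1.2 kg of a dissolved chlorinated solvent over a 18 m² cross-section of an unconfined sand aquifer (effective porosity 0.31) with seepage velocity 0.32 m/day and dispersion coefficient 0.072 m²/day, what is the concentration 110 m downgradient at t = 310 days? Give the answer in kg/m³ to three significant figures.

0.00348 kg/m³

For an instantaneous plane source, C(x,t) = M/(n_e·A·√(4πDt)) · exp(−(x−vt)²/(4Dt)), with n_e·A the pore (flow) area.
Plume center vt = 0.32 × 310 = 99.2 m, so the well at 110 m is 10.8 m downgradient of the peak.
√(4πDt) = 16.75 m, giving peak height M/(n_e·A·√(4πDt)) = 1.2/(0.31 × 18 × 16.75) = 0.01284 kg/m³.
(x−vt)²/(4Dt) = (10.8)²/(4 × 0.072 × 310) = 1.306; exp(−1.306) = 0.2709.
C = 0.01284 × 0.2709 = 0.00348 kg/m³.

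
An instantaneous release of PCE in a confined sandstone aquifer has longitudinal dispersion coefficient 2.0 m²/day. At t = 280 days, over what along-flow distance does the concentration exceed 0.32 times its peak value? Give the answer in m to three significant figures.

101 m

The plume is Gaussian with σ = √(2Dt) = √(2 × 2.0 × 280) = 33.47 m.
C/C_peak = exp(−Δx²/(2σ²)) = 0.32 ⇒ Δx = σ·√(−2 ln 0.32) = 33.47 × 1.510 = 50.54 m.
Width = 2Δx = 101 m.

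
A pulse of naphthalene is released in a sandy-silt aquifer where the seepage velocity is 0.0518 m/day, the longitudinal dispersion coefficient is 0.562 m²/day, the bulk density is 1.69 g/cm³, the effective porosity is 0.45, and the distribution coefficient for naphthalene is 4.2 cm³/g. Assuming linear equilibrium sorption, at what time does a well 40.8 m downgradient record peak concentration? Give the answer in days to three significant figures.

10200 days

Retardation factor R = 1 + ρ_b·K_d/n = 1 + 1.69 × 4.2/0.45 = 16.77.
Sorption retards both mechanisms: v_R = v/R = 0.003089 m/day, D_R = D/R = 0.03351 m²/day.
Peak time from v_R²t² + 2D_R t − x² = 0: t = (√(D_R² + v_R²x²) − D_R)/v_R².
√(D_R² + v_R²x²) = √(0.03351² + 0.003089² × 40.8²) = 0.1304; v_R² = 9.542e-06.
t = (0.1304 − 0.03351)/9.542e-06 = 10200 days.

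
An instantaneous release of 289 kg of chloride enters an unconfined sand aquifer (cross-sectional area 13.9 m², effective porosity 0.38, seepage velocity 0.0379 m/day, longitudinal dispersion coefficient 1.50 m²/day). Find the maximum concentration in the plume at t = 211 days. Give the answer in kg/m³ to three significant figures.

0.868 kg/m³

The peak of an instantaneous 1D plume sits at x = vt; there the Gaussian factor is 1 and C_max = M/(n_e·A·√(4πDt)), where n_e·A is the pore area the mass is dissolved in.
√(4πDt) = √(4π × 1.50 × 211) = 63.07 m, so C_max = 289/(0.38 × 13.9 × 63.07) = 0.868 kg/m³.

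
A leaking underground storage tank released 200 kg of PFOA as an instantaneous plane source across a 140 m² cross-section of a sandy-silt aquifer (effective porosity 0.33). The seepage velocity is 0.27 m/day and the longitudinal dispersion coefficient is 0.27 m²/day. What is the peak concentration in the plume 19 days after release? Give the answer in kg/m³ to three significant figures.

The peak of an instantaneous 1D plume sits at x = vt; there the Gaussian factor is 1 and C_max = M/(n_e·A·√(4πDt)), where n_e·A is the pore area the mass is dissolved in.
√(4πDt) = √(4π × 0.27 × 19) = 8.029 m, so C_max = 200/(0.33 × 140 × 8.029) = 0.539 kg/m³.

0.539 kg/m³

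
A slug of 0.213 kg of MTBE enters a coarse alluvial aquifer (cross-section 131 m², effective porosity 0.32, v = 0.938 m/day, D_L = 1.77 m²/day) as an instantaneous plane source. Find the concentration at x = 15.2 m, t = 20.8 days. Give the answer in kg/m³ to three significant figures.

For an instantaneous plane source, C(x,t) = M/(n_e·A·√(4πDt)) · exp(−(x−vt)²/(4Dt)), with n_e·A the pore (flow) area.
Plume center vt = 0.938 × 20.8 = 19.5104 m, so the well at 15.2 m is 4.3104 m upgradient of the peak.
√(4πDt) = 21.51 m, giving peak height M/(n_e·A·√(4πDt)) = 0.213/(0.32 × 131 × 21.51) = 0.0002362 kg/m³.
(x−vt)²/(4Dt) = (-4.3104)²/(4 × 1.77 × 20.8) = 0.1262; exp(−0.1262) = 0.8814.
C = 0.0002362 × 0.8814 = 0.000208 kg/m³.

0.000208 kg/m³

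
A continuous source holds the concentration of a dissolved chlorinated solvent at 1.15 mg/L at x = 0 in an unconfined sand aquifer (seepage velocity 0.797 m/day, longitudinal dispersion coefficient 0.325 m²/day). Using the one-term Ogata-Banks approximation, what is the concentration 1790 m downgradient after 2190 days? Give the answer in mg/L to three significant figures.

0.137 mg/L

For a continuous step input, C/C₀ ≈ ½·erfc((x−vt)/(2√(Dt))).
vt = 0.797 × 2190 = 1745.43 m and 2√(Dt) = 2√(0.325 × 2190) = 53.36 m.
Argument (x−vt)/(2√(Dt)) = (1790 − 1745.43)/53.36 = 0.8353; ½·erfc(0.8353) = 0.1187.
C = 1.15 × 0.1187 = 0.137 mg/L.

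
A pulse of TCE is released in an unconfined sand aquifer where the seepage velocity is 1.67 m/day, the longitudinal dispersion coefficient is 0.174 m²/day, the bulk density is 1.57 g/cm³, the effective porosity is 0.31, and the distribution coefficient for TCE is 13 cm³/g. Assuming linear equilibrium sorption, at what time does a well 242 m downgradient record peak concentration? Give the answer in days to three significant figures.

Retardation factor R = 1 + ρ_b·K_d/n = 1 + 1.57 × 13/0.31 = 66.84.
Sorption retards both mechanisms: v_R = v/R = 0.02499 m/day, D_R = D/R = 0.002603 m²/day.
Peak time from v_R²t² + 2D_R t − x² = 0: t = (√(D_R² + v_R²x²) − D_R)/v_R².
√(D_R² + v_R²x²) = √(0.002603² + 0.02499² × 242²) = 6.048; v_R² = 0.0006245.
t = (6.048 − 0.002603)/0.0006245 = 9680 days.

9680 days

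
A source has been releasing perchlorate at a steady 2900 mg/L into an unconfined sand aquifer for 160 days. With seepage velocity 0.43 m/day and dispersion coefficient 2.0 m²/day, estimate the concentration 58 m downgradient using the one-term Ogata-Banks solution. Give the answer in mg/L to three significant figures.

For a continuous step input, C/C₀ ≈ ½·erfc((x−vt)/(2√(Dt))).
vt = 0.43 × 160 = 68.8 m and 2√(Dt) = 2√(2.0 × 160) = 35.78 m.
Argument (x−vt)/(2√(Dt)) = (58 − 68.8)/35.78 = -0.3018; ½·erfc(-0.3018) = 0.6652.
C = 2900 × 0.6652 = 1930 mg/L.

1930 mg/L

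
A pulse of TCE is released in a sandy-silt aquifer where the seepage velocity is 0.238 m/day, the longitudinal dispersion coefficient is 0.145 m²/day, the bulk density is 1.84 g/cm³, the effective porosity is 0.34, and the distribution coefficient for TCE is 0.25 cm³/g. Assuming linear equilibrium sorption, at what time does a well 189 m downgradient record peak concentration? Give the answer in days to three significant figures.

1860 days

Retardation factor R = 1 + ρ_b·K_d/n = 1 + 1.84 × 0.25/0.34 = 2.353.
Sorption retards both mechanisms: v_R = v/R = 0.1011 m/day, D_R = D/R = 0.06162 m²/day.
Peak time from v_R²t² + 2D_R t − x² = 0: t = (√(D_R² + v_R²x²) − D_R)/v_R².
√(D_R² + v_R²x²) = √(0.06162² + 0.1011² × 189²) = 19.11; v_R² = 0.01022.
t = (19.11 − 0.06162)/0.01022 = 1860 days.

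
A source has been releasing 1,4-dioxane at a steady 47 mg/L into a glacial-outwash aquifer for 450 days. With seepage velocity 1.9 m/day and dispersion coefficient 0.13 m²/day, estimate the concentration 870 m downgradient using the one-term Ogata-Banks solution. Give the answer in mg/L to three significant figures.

3.89 mg/L

For a continuous step input, C/C₀ ≈ ½·erfc((x−vt)/(2√(Dt))).
vt = 1.9 × 450 = 855 m and 2√(Dt) = 2√(0.13 × 450) = 15.30 m.
Argument (x−vt)/(2√(Dt)) = (870 − 855)/15.30 = 0.9804; ½·erfc(0.9804) = 0.08280.
C = 47 × 0.08280 = 3.89 mg/L.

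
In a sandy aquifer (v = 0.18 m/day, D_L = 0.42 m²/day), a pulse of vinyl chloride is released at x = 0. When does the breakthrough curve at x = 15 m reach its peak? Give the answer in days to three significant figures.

71.4 days

For the 1D instantaneous-source solution, setting ∂C/∂t = 0 at fixed x gives v²t² + 2Dt − x² = 0, so t = (√(D² + v²x²) − D)/v².
√(D² + v²x²) = √(0.42² + 0.18² × 15²) = 2.732; v² = 0.0324.
t = (2.732 − 0.42)/0.0324 = 71.4 days (vs. the pure-advection estimate x/v = 83.3 d).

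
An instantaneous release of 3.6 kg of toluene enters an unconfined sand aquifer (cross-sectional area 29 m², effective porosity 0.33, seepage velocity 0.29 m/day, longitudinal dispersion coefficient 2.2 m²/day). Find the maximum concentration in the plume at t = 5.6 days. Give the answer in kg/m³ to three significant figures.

0.0302 kg/m³

The peak of an instantaneous 1D plume sits at x = vt; there the Gaussian factor is 1 and C_max = M/(n_e·A·√(4πDt)), where n_e·A is the pore area the mass is dissolved in.
√(4πDt) = √(4π × 2.2 × 5.6) = 12.44 m, so C_max = 3.6/(0.33 × 29 × 12.44) = 0.0302 kg/m³.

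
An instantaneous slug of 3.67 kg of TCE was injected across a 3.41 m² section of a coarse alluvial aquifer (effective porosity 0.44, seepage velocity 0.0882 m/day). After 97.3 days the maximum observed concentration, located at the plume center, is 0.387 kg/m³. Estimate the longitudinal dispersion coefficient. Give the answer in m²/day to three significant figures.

0.0327 m²/day

At the plume center C_max = M/(n_e·A·√(4πDt)), so D = M²/(4πt·(n_e·A·C_max)²).
n_e·A·C_max = 0.44 × 3.41 × 0.387 = 0.5807 kg/m.
D = 3.67²/(4π × 97.3 × 0.5807²) = 0.0327 m²/day.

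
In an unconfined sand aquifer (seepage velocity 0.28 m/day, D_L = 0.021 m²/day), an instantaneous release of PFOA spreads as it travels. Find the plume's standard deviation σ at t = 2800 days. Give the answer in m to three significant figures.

10.8 m

Dispersive spreading gives a Gaussian with σ² = 2Dt; advection only shifts the center.
σ = √(2 × 0.021 × 2800) = 10.8 m.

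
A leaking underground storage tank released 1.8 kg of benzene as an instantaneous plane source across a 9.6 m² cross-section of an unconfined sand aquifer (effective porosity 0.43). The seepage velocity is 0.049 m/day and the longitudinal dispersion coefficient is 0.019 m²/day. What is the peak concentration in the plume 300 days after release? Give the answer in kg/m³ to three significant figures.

The peak of an instantaneous 1D plume sits at x = vt; there the Gaussian factor is 1 and C_max = M/(n_e·A·√(4πDt)), where n_e·A is the pore area the mass is dissolved in.
√(4πDt) = √(4π × 0.019 × 300) = 8.463 m, so C_max = 1.8/(0.43 × 9.6 × 8.463) = 0.0515 kg/m³.

0.0515 kg/m³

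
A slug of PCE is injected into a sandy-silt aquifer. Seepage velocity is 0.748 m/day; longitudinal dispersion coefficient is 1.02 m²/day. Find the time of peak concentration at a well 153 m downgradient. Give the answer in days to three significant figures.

203 days

For the 1D instantaneous-source solution, setting ∂C/∂t = 0 at fixed x gives v²t² + 2Dt − x² = 0, so t = (√(D² + v²x²) − D)/v².
√(D² + v²x²) = √(1.02² + 0.748² × 153²) = 114.4; v² = 0.559504.
t = (114.4 − 1.02)/0.559504 = 203 days (vs. the pure-advection estimate x/v = 205 d).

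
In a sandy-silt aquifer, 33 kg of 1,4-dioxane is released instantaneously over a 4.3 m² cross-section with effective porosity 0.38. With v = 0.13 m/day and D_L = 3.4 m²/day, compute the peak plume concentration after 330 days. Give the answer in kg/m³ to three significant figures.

0.170 kg/m³

The peak of an instantaneous 1D plume sits at x = vt; there the Gaussian factor is 1 and C_max = M/(n_e·A·√(4πDt)), where n_e·A is the pore area the mass is dissolved in.
√(4πDt) = √(4π × 3.4 × 330) = 118.7 m, so C_max = 33/(0.38 × 4.3 × 118.7) = 0.170 kg/m³.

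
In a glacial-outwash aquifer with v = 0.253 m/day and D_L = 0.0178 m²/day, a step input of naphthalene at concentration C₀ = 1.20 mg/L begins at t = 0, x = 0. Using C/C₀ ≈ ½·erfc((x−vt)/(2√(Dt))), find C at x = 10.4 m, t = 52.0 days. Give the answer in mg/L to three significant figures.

1.17 mg/L

For a continuous step input, C/C₀ ≈ ½·erfc((x−vt)/(2√(Dt))).
vt = 0.253 × 52.0 = 13.156 m and 2√(Dt) = 2√(0.0178 × 52.0) = 1.924 m.
Argument (x−vt)/(2√(Dt)) = (10.4 − 13.156)/1.924 = -1.432; ½·erfc(-1.432) = 0.9786.
C = 1.20 × 0.9786 = 1.17 mg/L.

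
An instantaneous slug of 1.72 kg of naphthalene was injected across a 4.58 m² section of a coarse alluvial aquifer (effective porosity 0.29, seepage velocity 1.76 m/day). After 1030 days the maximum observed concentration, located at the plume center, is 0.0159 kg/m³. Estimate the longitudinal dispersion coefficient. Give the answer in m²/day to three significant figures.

At the plume center C_max = M/(n_e·A·√(4πDt)), so D = M²/(4πt·(n_e·A·C_max)²).
n_e·A·C_max = 0.29 × 4.58 × 0.0159 = 0.02112 kg/m.
D = 1.72²/(4π × 1030 × 0.02112²) = 0.512 m²/day.

0.512 m²/day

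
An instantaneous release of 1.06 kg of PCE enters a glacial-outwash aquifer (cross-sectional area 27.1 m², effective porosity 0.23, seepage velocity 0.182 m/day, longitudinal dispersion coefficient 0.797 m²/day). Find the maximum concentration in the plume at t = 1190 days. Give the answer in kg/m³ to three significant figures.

0.00156 kg/m³

The peak of an instantaneous 1D plume sits at x = vt; there the Gaussian factor is 1 and C_max = M/(n_e·A·√(4πDt)), where n_e·A is the pore area the mass is dissolved in.
√(4πDt) = √(4π × 0.797 × 1190) = 109.2 m, so C_max = 1.06/(0.23 × 27.1 × 109.2) = 0.00156 kg/m³.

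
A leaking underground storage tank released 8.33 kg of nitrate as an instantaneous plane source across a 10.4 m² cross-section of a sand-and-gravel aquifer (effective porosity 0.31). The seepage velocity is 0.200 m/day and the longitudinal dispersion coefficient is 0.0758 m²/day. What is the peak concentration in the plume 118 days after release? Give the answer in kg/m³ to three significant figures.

The peak of an instantaneous 1D plume sits at x = vt; there the Gaussian factor is 1 and C_max = M/(n_e·A·√(4πDt)), where n_e·A is the pore area the mass is dissolved in.
√(4πDt) = √(4π × 0.0758 × 118) = 10.60 m, so C_max = 8.33/(0.31 × 10.4 × 10.60) = 0.244 kg/m³.

0.244 kg/m³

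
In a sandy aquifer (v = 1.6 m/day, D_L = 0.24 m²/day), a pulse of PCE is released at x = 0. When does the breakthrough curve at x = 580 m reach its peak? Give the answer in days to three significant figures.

362 days

For the 1D instantaneous-source solution, setting ∂C/∂t = 0 at fixed x gives v²t² + 2Dt − x² = 0, so t = (√(D² + v²x²) − D)/v².
√(D² + v²x²) = √(0.24² + 1.6² × 580²) = 928.0; v² = 2.56.
t = (928.0 − 0.24)/2.56 = 362 days (vs. the pure-advection estimate x/v = 362 d).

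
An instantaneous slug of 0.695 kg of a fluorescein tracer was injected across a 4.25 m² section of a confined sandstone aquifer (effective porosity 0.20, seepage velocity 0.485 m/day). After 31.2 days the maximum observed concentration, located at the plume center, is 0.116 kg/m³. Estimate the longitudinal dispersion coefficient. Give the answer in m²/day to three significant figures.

At the plume center C_max = M/(n_e·A·√(4πDt)), so D = M²/(4πt·(n_e·A·C_max)²).
n_e·A·C_max = 0.20 × 4.25 × 0.116 = 0.09860 kg/m.
D = 0.695²/(4π × 31.2 × 0.09860²) = 0.127 m²/day.

0.127 m²/day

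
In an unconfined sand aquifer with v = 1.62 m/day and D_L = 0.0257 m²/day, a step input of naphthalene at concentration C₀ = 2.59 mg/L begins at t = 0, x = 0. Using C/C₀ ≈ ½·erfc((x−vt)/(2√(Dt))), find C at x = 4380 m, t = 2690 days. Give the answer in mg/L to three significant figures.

For a continuous step input, C/C₀ ≈ ½·erfc((x−vt)/(2√(Dt))).
vt = 1.62 × 2690 = 4357.8 m and 2√(Dt) = 2√(0.0257 × 2690) = 16.63 m.
Argument (x−vt)/(2√(Dt)) = (4380 − 4357.8)/16.63 = 1.335; ½·erfc(1.335) = 0.02951.
C = 2.59 × 0.02951 = 0.0764 mg/L.

0.0764 mg/L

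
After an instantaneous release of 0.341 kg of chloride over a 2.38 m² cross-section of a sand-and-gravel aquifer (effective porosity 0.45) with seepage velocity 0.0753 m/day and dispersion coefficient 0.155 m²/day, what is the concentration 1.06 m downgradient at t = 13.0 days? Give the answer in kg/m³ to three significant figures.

0.0632 kg/m³

For an instantaneous plane source, C(x,t) = M/(n_e·A·√(4πDt)) · exp(−(x−vt)²/(4Dt)), with n_e·A the pore (flow) area.
Plume center vt = 0.0753 × 13.0 = 0.9789 m, so the well at 1.06 m is 0.0811 m downgradient of the peak.
√(4πDt) = 5.032 m, giving peak height M/(n_e·A·√(4πDt)) = 0.341/(0.45 × 2.38 × 5.032) = 0.06327 kg/m³.
(x−vt)²/(4Dt) = (0.0811)²/(4 × 0.155 × 13.0) = 0.0008160; exp(−0.0008160) = 0.9992.
C = 0.06327 × 0.9992 = 0.0632 kg/m³.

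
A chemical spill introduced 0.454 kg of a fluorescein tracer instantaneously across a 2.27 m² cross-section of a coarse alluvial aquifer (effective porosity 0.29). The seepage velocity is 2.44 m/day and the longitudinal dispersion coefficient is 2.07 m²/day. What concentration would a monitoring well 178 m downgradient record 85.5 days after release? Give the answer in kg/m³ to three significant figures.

For an instantaneous plane source, C(x,t) = M/(n_e·A·√(4πDt)) · exp(−(x−vt)²/(4Dt)), with n_e·A the pore (flow) area.
Plume center vt = 2.44 × 85.5 = 208.62 m, so the well at 178 m is 30.62 m upgradient of the peak.
√(4πDt) = 47.16 m, giving peak height M/(n_e·A·√(4πDt)) = 0.454/(0.29 × 2.27 × 47.16) = 0.01462 kg/m³.
(x−vt)²/(4Dt) = (-30.62)²/(4 × 2.07 × 85.5) = 1.324; exp(−1.324) = 0.2661.
C = 0.01462 × 0.2661 = 0.00389 kg/m³.

0.00389 kg/m³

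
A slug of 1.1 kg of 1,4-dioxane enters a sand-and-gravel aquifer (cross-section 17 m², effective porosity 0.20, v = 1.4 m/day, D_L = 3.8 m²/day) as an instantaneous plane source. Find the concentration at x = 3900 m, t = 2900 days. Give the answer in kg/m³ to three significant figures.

For an instantaneous plane source, C(x,t) = M/(n_e·A·√(4πDt)) · exp(−(x−vt)²/(4Dt)), with n_e·A the pore (flow) area.
Plume center vt = 1.4 × 2900 = 4060 m, so the well at 3900 m is 160 m upgradient of the peak.
√(4πDt) = 372.1 m, giving peak height M/(n_e·A·√(4πDt)) = 1.1/(0.20 × 17 × 372.1) = 0.0008695 kg/m³.
(x−vt)²/(4Dt) = (-160)²/(4 × 3.8 × 2900) = 0.5808; exp(−0.5808) = 0.5595.
C = 0.0008695 × 0.5595 = 0.000486 kg/m³.

0.000486 kg/m³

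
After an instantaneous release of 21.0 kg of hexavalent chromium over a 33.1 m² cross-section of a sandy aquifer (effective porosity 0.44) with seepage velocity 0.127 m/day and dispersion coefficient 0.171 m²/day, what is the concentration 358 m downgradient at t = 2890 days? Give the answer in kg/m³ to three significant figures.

0.0176 kg/m³

For an instantaneous plane source, C(x,t) = M/(n_e·A·√(4πDt)) · exp(−(x−vt)²/(4Dt)), with n_e·A the pore (flow) area.
Plume center vt = 0.127 × 2890 = 367.03 m, so the well at 358 m is 9.03 m upgradient of the peak.
√(4πDt) = 78.80 m, giving peak height M/(n_e·A·√(4πDt)) = 21.0/(0.44 × 33.1 × 78.80) = 0.01830 kg/m³.
(x−vt)²/(4Dt) = (-9.03)²/(4 × 0.171 × 2890) = 0.04125; exp(−0.04125) = 0.9596.
C = 0.01830 × 0.9596 = 0.0176 kg/m³.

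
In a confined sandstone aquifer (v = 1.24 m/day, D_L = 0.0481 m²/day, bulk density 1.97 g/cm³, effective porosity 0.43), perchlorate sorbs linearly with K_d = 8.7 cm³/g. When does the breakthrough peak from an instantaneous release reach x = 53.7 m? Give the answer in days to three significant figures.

1770 days

Retardation factor R = 1 + ρ_b·K_d/n = 1 + 1.97 × 8.7/0.43 = 40.86.
Sorption retards both mechanisms: v_R = v/R = 0.03035 m/day, D_R = D/R = 0.001177 m²/day.
Peak time from v_R²t² + 2D_R t − x² = 0: t = (√(D_R² + v_R²x²) − D_R)/v_R².
√(D_R² + v_R²x²) = √(0.001177² + 0.03035² × 53.7²) = 1.630; v_R² = 0.0009211.
t = (1.630 − 0.001177)/0.0009211 = 1770 days.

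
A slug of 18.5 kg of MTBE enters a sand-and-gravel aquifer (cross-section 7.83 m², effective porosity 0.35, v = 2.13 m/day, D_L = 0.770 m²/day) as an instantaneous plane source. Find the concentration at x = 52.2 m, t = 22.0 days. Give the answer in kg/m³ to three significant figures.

0.304 kg/m³

For an instantaneous plane source, C(x,t) = M/(n_e·A·√(4πDt)) · exp(−(x−vt)²/(4Dt)), with n_e·A the pore (flow) area.
Plume center vt = 2.13 × 22.0 = 46.86 m, so the well at 52.2 m is 5.34 m downgradient of the peak.
√(4πDt) = 14.59 m, giving peak height M/(n_e·A·√(4πDt)) = 18.5/(0.35 × 7.83 × 14.59) = 0.4627 kg/m³.
(x−vt)²/(4Dt) = (5.34)²/(4 × 0.770 × 22.0) = 0.4208; exp(−0.4208) = 0.6565.
C = 0.4627 × 0.6565 = 0.304 kg/m³.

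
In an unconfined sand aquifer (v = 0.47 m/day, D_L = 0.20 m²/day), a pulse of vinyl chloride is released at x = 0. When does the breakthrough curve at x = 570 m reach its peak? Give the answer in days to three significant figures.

For the 1D instantaneous-source solution, setting ∂C/∂t = 0 at fixed x gives v²t² + 2Dt − x² = 0, so t = (√(D² + v²x²) − D)/v².
√(D² + v²x²) = √(0.20² + 0.47² × 570²) = 267.9; v² = 0.2209.
t = (267.9 − 0.20)/0.2209 = 1210 days (vs. the pure-advection estimate x/v = 1210 d).

1210 days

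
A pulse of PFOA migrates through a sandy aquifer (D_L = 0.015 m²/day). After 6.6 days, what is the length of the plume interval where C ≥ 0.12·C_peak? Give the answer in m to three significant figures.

The plume is Gaussian with σ = √(2Dt) = √(2 × 0.015 × 6.6) = 0.4450 m.
C/C_peak = exp(−Δx²/(2σ²)) = 0.12 ⇒ Δx = σ·√(−2 ln 0.12) = 0.4450 × 2.059 = 0.9163 m.
Width = 2Δx = 1.83 m.

1.83 m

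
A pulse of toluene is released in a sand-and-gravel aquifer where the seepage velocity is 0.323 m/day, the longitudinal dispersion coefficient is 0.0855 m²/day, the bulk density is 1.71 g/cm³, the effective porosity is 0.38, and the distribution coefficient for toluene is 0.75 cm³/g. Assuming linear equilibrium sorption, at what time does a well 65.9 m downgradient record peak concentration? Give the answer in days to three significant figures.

889 days

Retardation factor R = 1 + ρ_b·K_d/n = 1 + 1.71 × 0.75/0.38 = 4.375.
Sorption retards both mechanisms: v_R = v/R = 0.07383 m/day, D_R = D/R = 0.01954 m²/day.
Peak time from v_R²t² + 2D_R t − x² = 0: t = (√(D_R² + v_R²x²) − D_R)/v_R².
√(D_R² + v_R²x²) = √(0.01954² + 0.07383² × 65.9²) = 4.865; v_R² = 0.005451.
t = (4.865 − 0.01954)/0.005451 = 889 days.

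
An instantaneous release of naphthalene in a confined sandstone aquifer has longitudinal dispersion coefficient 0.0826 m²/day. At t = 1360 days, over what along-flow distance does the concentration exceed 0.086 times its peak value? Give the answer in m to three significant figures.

The plume is Gaussian with σ = √(2Dt) = √(2 × 0.0826 × 1360) = 14.99 m.
C/C_peak = exp(−Δx²/(2σ²)) = 0.086 ⇒ Δx = σ·√(−2 ln 0.086) = 14.99 × 2.215 = 33.20 m.
Width = 2Δx = 66.4 m.

66.4 m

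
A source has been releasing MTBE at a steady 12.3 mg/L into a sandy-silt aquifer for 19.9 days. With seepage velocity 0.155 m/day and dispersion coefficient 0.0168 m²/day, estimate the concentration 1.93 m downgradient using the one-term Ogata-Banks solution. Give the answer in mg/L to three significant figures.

For a continuous step input, C/C₀ ≈ ½·erfc((x−vt)/(2√(Dt))).
vt = 0.155 × 19.9 = 3.0845 m and 2√(Dt) = 2√(0.0168 × 19.9) = 1.156 m.
Argument (x−vt)/(2√(Dt)) = (1.93 − 3.0845)/1.156 = -0.9987; ½·erfc(-0.9987) = 0.9211.
C = 12.3 × 0.9211 = 11.3 mg/L.

11.3 mg/L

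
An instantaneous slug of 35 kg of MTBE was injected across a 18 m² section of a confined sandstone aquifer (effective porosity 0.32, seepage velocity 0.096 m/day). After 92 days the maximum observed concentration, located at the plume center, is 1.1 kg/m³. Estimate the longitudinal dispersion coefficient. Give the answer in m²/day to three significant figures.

At the plume center C_max = M/(n_e·A·√(4πDt)), so D = M²/(4πt·(n_e·A·C_max)²).
n_e·A·C_max = 0.32 × 18 × 1.1 = 6.336 kg/m.
D = 35²/(4π × 92 × 6.336²) = 0.0264 m²/day.

0.0264 m²/day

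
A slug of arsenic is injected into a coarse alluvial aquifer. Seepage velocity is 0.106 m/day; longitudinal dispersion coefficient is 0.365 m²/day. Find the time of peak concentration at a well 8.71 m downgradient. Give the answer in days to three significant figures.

For the 1D instantaneous-source solution, setting ∂C/∂t = 0 at fixed x gives v²t² + 2Dt − x² = 0, so t = (√(D² + v²x²) − D)/v².
√(D² + v²x²) = √(0.365² + 0.106² × 8.71²) = 0.9928; v² = 0.011236.
t = (0.9928 − 0.365)/0.011236 = 55.9 days (vs. the pure-advection estimate x/v = 82.2 d).

55.9 days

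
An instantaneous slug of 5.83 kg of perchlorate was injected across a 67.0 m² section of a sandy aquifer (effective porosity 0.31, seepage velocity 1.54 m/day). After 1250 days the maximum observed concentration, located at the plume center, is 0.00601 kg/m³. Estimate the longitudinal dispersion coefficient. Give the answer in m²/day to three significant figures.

At the plume center C_max = M/(n_e·A·√(4πDt)), so D = M²/(4πt·(n_e·A·C_max)²).
n_e·A·C_max = 0.31 × 67.0 × 0.00601 = 0.1248 kg/m.
D = 5.83²/(4π × 1250 × 0.1248²) = 0.139 m²/day.

0.139 m²/day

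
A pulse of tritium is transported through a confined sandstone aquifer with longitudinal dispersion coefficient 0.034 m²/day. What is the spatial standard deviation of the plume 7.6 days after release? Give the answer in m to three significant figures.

0.719 m

Dispersive spreading gives a Gaussian with σ² = 2Dt; advection only shifts the center.
σ = √(2 × 0.034 × 7.6) = 0.719 m.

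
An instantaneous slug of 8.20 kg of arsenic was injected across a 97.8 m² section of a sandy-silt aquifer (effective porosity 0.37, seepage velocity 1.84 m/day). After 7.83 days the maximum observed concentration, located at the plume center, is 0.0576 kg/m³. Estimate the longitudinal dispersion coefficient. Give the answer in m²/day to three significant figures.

0.157 m²/day

At the plume center C_max = M/(n_e·A·√(4πDt)), so D = M²/(4πt·(n_e·A·C_max)²).
n_e·A·C_max = 0.37 × 97.8 × 0.0576 = 2.084 kg/m.
D = 8.20²/(4π × 7.83 × 2.084²) = 0.157 m²/day.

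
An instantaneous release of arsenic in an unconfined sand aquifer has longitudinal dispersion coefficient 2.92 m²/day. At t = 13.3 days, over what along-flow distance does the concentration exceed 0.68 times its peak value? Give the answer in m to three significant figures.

15.5 m

The plume is Gaussian with σ = √(2Dt) = √(2 × 2.92 × 13.3) = 8.813 m.
C/C_peak = exp(−Δx²/(2σ²)) = 0.68 ⇒ Δx = σ·√(−2 ln 0.68) = 8.813 × 0.8783 = 7.740 m.
Width = 2Δx = 15.5 m.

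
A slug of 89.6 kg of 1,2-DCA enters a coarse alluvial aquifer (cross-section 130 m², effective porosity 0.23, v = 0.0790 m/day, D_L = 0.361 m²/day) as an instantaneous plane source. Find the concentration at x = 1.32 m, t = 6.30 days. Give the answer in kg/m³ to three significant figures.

For an instantaneous plane source, C(x,t) = M/(n_e·A·√(4πDt)) · exp(−(x−vt)²/(4Dt)), with n_e·A the pore (flow) area.
Plume center vt = 0.0790 × 6.30 = 0.4977 m, so the well at 1.32 m is 0.8223 m downgradient of the peak.
√(4πDt) = 5.346 m, giving peak height M/(n_e·A·√(4πDt)) = 89.6/(0.23 × 130 × 5.346) = 0.5605 kg/m³.
(x−vt)²/(4Dt) = (0.8223)²/(4 × 0.361 × 6.30) = 0.07433; exp(−0.07433) = 0.9284.
C = 0.5605 × 0.9284 = 0.520 kg/m³.

0.520 kg/m³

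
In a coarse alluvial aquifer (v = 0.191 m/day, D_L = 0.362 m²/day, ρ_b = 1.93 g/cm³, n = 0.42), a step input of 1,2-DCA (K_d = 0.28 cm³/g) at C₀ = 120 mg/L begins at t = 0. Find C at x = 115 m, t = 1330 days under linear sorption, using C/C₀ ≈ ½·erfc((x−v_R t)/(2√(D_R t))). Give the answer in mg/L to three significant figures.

50.9 mg/L

Retardation factor R = 1 + ρ_b·K_d/n = 1 + 1.93 × 0.28/0.42 = 2.287.
Sorption retards both mechanisms: v_R = v/R = 0.08352 m/day, D_R = D/R = 0.1583 m²/day.
v_R·t = 0.08352 × 1330 = 111.0816 m; 2√(D_R t) = 29.02 m; argument = (115 − 111.0816)/29.02 = 0.1350.
C = C₀ × ½·erfc(0.1350) = 120 × 0.4243 = 50.9 mg/L.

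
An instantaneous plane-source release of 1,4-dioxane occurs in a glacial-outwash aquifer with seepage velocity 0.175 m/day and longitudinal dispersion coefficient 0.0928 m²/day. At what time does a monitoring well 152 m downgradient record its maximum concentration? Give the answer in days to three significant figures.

For the 1D instantaneous-source solution, setting ∂C/∂t = 0 at fixed x gives v²t² + 2Dt − x² = 0, so t = (√(D² + v²x²) − D)/v².
√(D² + v²x²) = √(0.0928² + 0.175² × 152²) = 26.60; v² = 0.030625.
t = (26.60 − 0.0928)/0.030625 = 866 days (vs. the pure-advection estimate x/v = 869 d).

866 days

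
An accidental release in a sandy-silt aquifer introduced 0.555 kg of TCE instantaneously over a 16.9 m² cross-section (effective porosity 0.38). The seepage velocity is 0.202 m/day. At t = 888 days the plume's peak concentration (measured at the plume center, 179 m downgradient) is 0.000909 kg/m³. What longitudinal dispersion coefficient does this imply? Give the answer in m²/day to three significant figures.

At the plume center C_max = M/(n_e·A·√(4πDt)), so D = M²/(4πt·(n_e·A·C_max)²).
n_e·A·C_max = 0.38 × 16.9 × 0.000909 = 0.005838 kg/m.
D = 0.555²/(4π × 888 × 0.005838²) = 0.810 m²/day.

0.810 m²/day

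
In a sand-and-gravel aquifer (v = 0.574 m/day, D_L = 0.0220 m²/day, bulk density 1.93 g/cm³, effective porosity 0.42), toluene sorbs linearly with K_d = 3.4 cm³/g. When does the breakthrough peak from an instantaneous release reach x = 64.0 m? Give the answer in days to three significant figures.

1850 days

Retardation factor R = 1 + ρ_b·K_d/n = 1 + 1.93 × 3.4/0.42 = 16.62.
Sorption retards both mechanisms: v_R = v/R = 0.03454 m/day, D_R = D/R = 0.001324 m²/day.
Peak time from v_R²t² + 2D_R t − x² = 0: t = (√(D_R² + v_R²x²) − D_R)/v_R².
√(D_R² + v_R²x²) = √(0.001324² + 0.03454² × 64.0²) = 2.211; v_R² = 0.001193.
t = (2.211 − 0.001324)/0.001193 = 1850 days.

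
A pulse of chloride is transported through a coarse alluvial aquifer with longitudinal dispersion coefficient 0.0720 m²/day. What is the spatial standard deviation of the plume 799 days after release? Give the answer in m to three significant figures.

Dispersive spreading gives a Gaussian with σ² = 2Dt; advection only shifts the center.
σ = √(2 × 0.0720 × 799) = 10.7 m.

10.7 m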